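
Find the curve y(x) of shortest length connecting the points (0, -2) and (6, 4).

Arc-length functional: J[y] = ∫ sqrt(1 + (y')^2) dx.
Lagrangian L = sqrt(1 + (y')^2) has no explicit y dependence, so ∂L/∂y = 0 and the Euler-Lagrange equation gives
    d/dx( y' / sqrt(1 + (y')^2) ) = 0  ⇒  y' / sqrt(1 + (y')^2) = const.
Hence y' is constant, so y(x) is affine.
Fitting the endpoints (0, -2) and (6, 4):
    slope m = (4 − (-2)) / (6 − 0) = 1,
    intercept c = (-2) − m·0 = -2.
Extremal: y(x) = x - 2.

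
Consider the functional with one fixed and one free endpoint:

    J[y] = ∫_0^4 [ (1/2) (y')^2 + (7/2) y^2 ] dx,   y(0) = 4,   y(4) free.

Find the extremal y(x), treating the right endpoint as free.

The Lagrangian L = (1/2) (y')^2 + (7/2) y^2 gives
    ∂L/∂y = 7 y,   ∂L/∂y' = y'.
Euler-Lagrange: y'' − 7 y = 0.
With k = sqrt(7), the general solution is
    y(x) = A cosh(sqrt(7) x) + B sinh(sqrt(7) x).
Fixed left endpoint y(0) = 4 ⇒ A = 4.
The right endpoint x = 4 is free, so the natural (transversality) condition is ∂L/∂y' |_{x=4} = 0, i.e. y'(4) = 0.
Compute y'(x) = A k sinh(k x) + B k cosh(k x), so
    y'(4) = A k sinh(k·4) + B k cosh(k·4) = 0
    ⇒ B = −A tanh(k·4) = − 4 tanh(sqrt(7)·4).
Therefore the extremal is
    y(x) = 4 cosh(sqrt(7) x) − 4 tanh(sqrt(7)·4) sinh(sqrt(7) x).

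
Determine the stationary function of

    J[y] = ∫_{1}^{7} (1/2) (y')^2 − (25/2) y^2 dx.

The Lagrangian is L = (1/2) (y')^2 − (25/2) y^2.
Compute ∂L/∂y = -25y, ∂L/∂y' = y'.
The Euler-Lagrange equation d/dx(∂L/∂y') − ∂L/∂y = 0 reduces to
    y'' + 25 y = 0.
Its general solution is
    y(x) = A sin(5x) + B cos(5x),
with A, B fixed by the endpoint conditions.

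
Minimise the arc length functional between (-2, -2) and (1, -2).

Arc-length functional: J[y] = ∫ sqrt(1 + (y')^2) dx.
Lagrangian L = sqrt(1 + (y')^2) has no explicit y dependence, so ∂L/∂y = 0 and the Euler-Lagrange equation gives
    d/dx( y' / sqrt(1 + (y')^2) ) = 0  ⇒  y' / sqrt(1 + (y')^2) = const.
Hence y' is constant, so y(x) is affine.
Fitting the endpoints (-2, -2) and (1, -2):
    slope m = ((-2) − (-2)) / (1 − (-2)) = 0,
    intercept c = (-2) − m·(-2) = -2.
Extremal: y(x) = -2.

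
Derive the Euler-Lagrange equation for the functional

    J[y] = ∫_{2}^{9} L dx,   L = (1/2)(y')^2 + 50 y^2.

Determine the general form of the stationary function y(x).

The Lagrangian is L = (1/2)(y')^2 + 50 y^2.
∂L/∂y = 100y.
∂L/∂y' = y'.
The Euler-Lagrange equation d/dx(∂L/∂y') − ∂L/∂y = 0 becomes:
    y'' - 100 y = 0
General solution: y(x) = A e^(10x) + B e^(-10x), where A and B are arbitrary constants fixed by the endpoint conditions.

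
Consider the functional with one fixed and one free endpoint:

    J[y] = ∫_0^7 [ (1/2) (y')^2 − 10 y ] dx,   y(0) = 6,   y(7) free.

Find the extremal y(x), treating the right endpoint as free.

The Lagrangian L = (1/2) (y')^2 − 10 y gives
    ∂L/∂y = −10,   ∂L/∂y' = y'.
Euler-Lagrange: d/dx(y') − (−10) = 0, i.e. y'' + 10 = 0, so
    y(x) = −(10/2) x^2 + C1 x + C2.
Fixed left endpoint y(0) = 6 ⇒ C2 = 6.
The right endpoint x = 7 is free, so the natural (transversality) condition is ∂L/∂y' |_{x=7} = 0, i.e. y'(7) = 0.
Compute y'(x) = −10 x + C1, so y'(7) = −70 + C1 = 0 ⇒ C1 = 70.
Therefore the extremal is
    y(x) = −5 x^2 + 70 x + 6.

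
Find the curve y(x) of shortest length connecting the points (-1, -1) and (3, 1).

Arc-length functional: J[y] = ∫ sqrt(1 + (y')^2) dx.
Lagrangian L = sqrt(1 + (y')^2) has no explicit y dependence, so ∂L/∂y = 0 and the Euler-Lagrange equation gives
    d/dx( y' / sqrt(1 + (y')^2) ) = 0  ⇒  y' / sqrt(1 + (y')^2) = const.
Hence y' is constant, so y(x) is affine.
Fitting the endpoints (-1, -1) and (3, 1):
    slope m = (1 − (-1)) / (3 − (-1)) = 1/2,
    intercept c = (-1) − m·(-1) = -1/2.
Extremal: y(x) = (1/2) x - 1/2.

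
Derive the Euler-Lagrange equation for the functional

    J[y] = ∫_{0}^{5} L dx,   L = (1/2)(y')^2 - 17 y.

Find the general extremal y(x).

The Lagrangian is L = (1/2)(y')^2 - 17 y.
∂L/∂y = -17.
∂L/∂y' = y'.
The Euler-Lagrange equation d/dx(∂L/∂y') − ∂L/∂y = 0 becomes:
    y'' + 17 = 0
General solution: y(x) = -(17/2) x^2 + A x + B, where A and B are arbitrary constants fixed by the endpoint conditions.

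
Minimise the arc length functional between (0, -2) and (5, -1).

Arc-length functional: J[y] = ∫ sqrt(1 + (y')^2) dx.
Lagrangian L = sqrt(1 + (y')^2) has no explicit y dependence, so ∂L/∂y = 0 and the Euler-Lagrange equation gives
    d/dx( y' / sqrt(1 + (y')^2) ) = 0  ⇒  y' / sqrt(1 + (y')^2) = const.
Hence y' is constant, so y(x) is affine.
Fitting the endpoints (0, -2) and (5, -1):
    slope m = ((-1) − (-2)) / (5 − 0) = 1/5,
    intercept c = (-2) − m·0 = -2.
Extremal: y(x) = (1/5) x - 2.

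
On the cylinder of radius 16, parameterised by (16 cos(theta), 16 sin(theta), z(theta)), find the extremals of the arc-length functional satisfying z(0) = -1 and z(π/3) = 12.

Parameterise the cylinder of radius R = 16 as
    r(θ) = (16 cos θ, 16 sin θ, z(θ)).
The arc-length element is
    ds = sqrt(256 + (dz/dθ)^2) dθ,
so the Lagrangian is L = sqrt(256 + z'^2).
L depends on z' only, not on z or θ, so ∂L/∂z = 0 and
    ∂L/∂z' = z' / sqrt(256 + z'^2).
The Euler-Lagrange equation gives
    d/dθ( z' / sqrt(256 + z'^2) ) = 0,
so z' is constant. Integrating once:
    z(θ) = a θ + b,
a helix on the cylinder (a straight line when the cylinder is unrolled). The constants a, b are determined by the endpoint conditions.
With endpoint conditions z(0) = -1 and z(π/3) = 12: from z(0) = b we get b = -1, and a·π/3 + -1 = 12 gives a = 39/π, so
    z(θ) = (39/π) θ − 1.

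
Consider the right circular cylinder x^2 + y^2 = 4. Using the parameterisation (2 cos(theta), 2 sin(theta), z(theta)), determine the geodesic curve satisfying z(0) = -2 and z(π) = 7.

Parameterise the cylinder of radius R = 2 as
    r(θ) = (2 cos θ, 2 sin θ, z(θ)).
The arc-length element is
    ds = sqrt(4 + (dz/dθ)^2) dθ,
so the Lagrangian is L = sqrt(4 + z'^2).
L depends on z' only, not on z or θ, so ∂L/∂z = 0 and
    ∂L/∂z' = z' / sqrt(4 + z'^2).
The Euler-Lagrange equation gives
    d/dθ( z' / sqrt(4 + z'^2) ) = 0,
so z' is constant. Integrating once:
    z(θ) = a θ + b,
a helix on the cylinder (a straight line when the cylinder is unrolled). The constants a, b are determined by the endpoint conditions.
With endpoint conditions z(0) = -2 and z(π) = 7: from z(0) = b we get b = -2, and a·π + -2 = 7 gives a = 9/π, so
    z(θ) = (9/π) θ − 2.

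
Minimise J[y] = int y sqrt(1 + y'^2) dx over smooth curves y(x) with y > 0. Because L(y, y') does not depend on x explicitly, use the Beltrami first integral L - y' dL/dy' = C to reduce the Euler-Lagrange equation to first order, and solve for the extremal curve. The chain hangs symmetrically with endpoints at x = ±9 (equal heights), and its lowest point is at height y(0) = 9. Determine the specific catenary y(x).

The Lagrangian L(y, y') = y sqrt(1 + y'^2) has no explicit x dependence, so the Beltrami identity applies:
    L − y' ∂L/∂y' = C.
Compute ∂L/∂y' = y · y' / sqrt(1 + y'^2). Then
    L − y' ∂L/∂y'
    = y sqrt(1 + y'^2) − y · y'^2 / sqrt(1 + y'^2)
    = y (1 + y'^2 − y'^2) / sqrt(1 + y'^2)
    = y / sqrt(1 + y'^2) = C.
Squaring gives y^2 = C^2 (1 + y'^2), i.e.
    y'^2 = y^2 / C^2 − 1.
Separating variables,
    dy / sqrt(y^2 − C^2) = dx / C,
and integrating gives arccosh(y / C) = (x − a)/C, so
    y(x) = C cosh((x − a)/C),
the catenary. The constants C and a are fixed by the two endpoint conditions (and, for the hanging-chain problem, the length constraint selects C).
Now fit the given data. The endpoints x = ±9 are symmetric at equal height, so the catenary is even about its minimum: a = 0 and y(x) = C cosh(x/C). The lowest point is y(0) = C cosh(0) = C, and we are told y(0) = 9, so C = 9. Therefore
    y(x) = 9 cosh(x/9),
and at the endpoints
    y(±9) = 9 cosh(9/9).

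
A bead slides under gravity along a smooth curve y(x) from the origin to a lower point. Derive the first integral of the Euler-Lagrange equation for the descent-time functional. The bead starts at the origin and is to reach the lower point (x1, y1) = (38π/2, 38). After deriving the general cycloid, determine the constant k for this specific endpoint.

The Lagrangian L = sqrt((1 + y'^2) / y) has no explicit x dependence, so the Beltrami identity applies:
    L − y' ∂L/∂y' = C.
Compute ∂L/∂y' = y' / sqrt(y (1 + y'^2)).
Substitute:
    sqrt((1 + y'^2)/y) − y'·y' / sqrt(y (1 + y'^2))
    = (1 + y'^2) / sqrt(y (1 + y'^2)) − y'^2 / sqrt(y (1 + y'^2))
    = 1 / sqrt(y (1 + y'^2)) = C.
Squaring and rearranging gives the first integral
    y (1 + y'^2) = 1/C^2 =: k   (constant).
Solving this first-order ODE by the substitution
    y = (k/2)(1 − cos θ)
yields the cycloid parameterisation
    x(θ) = (k/2)(θ − sin θ),   y(θ) = (k/2)(1 − cos θ).
The constant k is fixed by the endpoint condition.
Now fit the given lower endpoint (x1, y1) = (38π/2, 38). At the bottom of the first arch (θ = π), the parametric equations give
    y(π) = (k/2)(1 − cos π) = k,
    x(π) = (k/2)(π − sin π) = kπ/2.
Matching y(π) = 38 gives k = 38, consistent with x(π) = 38π/2. Therefore the specific cycloid is
    x(θ) = (38/2)(θ − sin θ),   y(θ) = (38/2)(1 − cos θ).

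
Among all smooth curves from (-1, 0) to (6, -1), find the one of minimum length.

Arc-length functional: J[y] = ∫ sqrt(1 + (y')^2) dx.
Lagrangian L = sqrt(1 + (y')^2) has no explicit y dependence, so ∂L/∂y = 0 and the Euler-Lagrange equation gives
    d/dx( y' / sqrt(1 + (y')^2) ) = 0  ⇒  y' / sqrt(1 + (y')^2) = const.
Hence y' is constant, so y(x) is affine.
Fitting the endpoints (-1, 0) and (6, -1):
    slope m = ((-1) − 0) / (6 − (-1)) = -1/7,
    intercept c = 0 − m·(-1) = -1/7.
Extremal: y(x) = (-1/7) x - 1/7.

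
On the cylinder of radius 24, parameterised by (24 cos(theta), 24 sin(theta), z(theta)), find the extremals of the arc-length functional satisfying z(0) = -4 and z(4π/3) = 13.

Parameterise the cylinder of radius R = 24 as
    r(θ) = (24 cos θ, 24 sin θ, z(θ)).
The arc-length element is
    ds = sqrt(576 + (dz/dθ)^2) dθ,
so the Lagrangian is L = sqrt(576 + z'^2).
L depends on z' only, not on z or θ, so ∂L/∂z = 0 and
    ∂L/∂z' = z' / sqrt(576 + z'^2).
The Euler-Lagrange equation gives
    d/dθ( z' / sqrt(576 + z'^2) ) = 0,
so z' is constant. Integrating once:
    z(θ) = a θ + b,
a helix on the cylinder (a straight line when the cylinder is unrolled). The constants a, b are determined by the endpoint conditions.
With endpoint conditions z(0) = -4 and z(4π/3) = 13: from z(0) = b we get b = -4, and a·4π/3 + -4 = 13 gives a = 51/(4π), so
    z(θ) = (51/(4π)) θ − 4.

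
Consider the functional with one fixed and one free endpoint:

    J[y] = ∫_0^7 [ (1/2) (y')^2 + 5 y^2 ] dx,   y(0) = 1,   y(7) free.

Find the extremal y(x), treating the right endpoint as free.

The Lagrangian L = (1/2) (y')^2 + 5 y^2 gives
    ∂L/∂y = 10 y,   ∂L/∂y' = y'.
Euler-Lagrange: y'' − 10 y = 0.
With k = sqrt(10), the general solution is
    y(x) = A cosh(sqrt(10) x) + B sinh(sqrt(10) x).
Fixed left endpoint y(0) = 1 ⇒ A = 1.
The right endpoint x = 7 is free, so the natural (transversality) condition is ∂L/∂y' |_{x=7} = 0, i.e. y'(7) = 0.
Compute y'(x) = A k sinh(k x) + B k cosh(k x), so
    y'(7) = A k sinh(k·7) + B k cosh(k·7) = 0
    ⇒ B = −A tanh(k·7) = − tanh(sqrt(10)·7).
Therefore the extremal is
    y(x) = cosh(sqrt(10) x) − tanh(sqrt(10)·7) sinh(sqrt(10) x).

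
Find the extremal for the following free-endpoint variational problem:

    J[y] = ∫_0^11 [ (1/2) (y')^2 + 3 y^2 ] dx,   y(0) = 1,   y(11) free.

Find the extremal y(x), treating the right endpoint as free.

The Lagrangian L = (1/2) (y')^2 + 3 y^2 gives
    ∂L/∂y = 6 y,   ∂L/∂y' = y'.
Euler-Lagrange: y'' − 6 y = 0.
With k = sqrt(6), the general solution is
    y(x) = A cosh(sqrt(6) x) + B sinh(sqrt(6) x).
Fixed left endpoint y(0) = 1 ⇒ A = 1.
The right endpoint x = 11 is free, so the natural (transversality) condition is ∂L/∂y' |_{x=11} = 0, i.e. y'(11) = 0.
Compute y'(x) = A k sinh(k x) + B k cosh(k x), so
    y'(11) = A k sinh(k·11) + B k cosh(k·11) = 0
    ⇒ B = −A tanh(k·11) = − tanh(sqrt(6)·11).
Therefore the extremal is
    y(x) = cosh(sqrt(6) x) − tanh(sqrt(6)·11) sinh(sqrt(6) x).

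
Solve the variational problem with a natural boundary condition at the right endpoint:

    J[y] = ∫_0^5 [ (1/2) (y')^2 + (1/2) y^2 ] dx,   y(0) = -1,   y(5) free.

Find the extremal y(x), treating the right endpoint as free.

The Lagrangian L = (1/2) (y')^2 + (1/2) y^2 gives
    ∂L/∂y = 1 y,   ∂L/∂y' = y'.
Euler-Lagrange: y'' − y = 0.
With k = 1, the general solution is
    y(x) = A cosh(x) + B sinh(x).
Fixed left endpoint y(0) = -1 ⇒ A = -1.
The right endpoint x = 5 is free, so the natural (transversality) condition is ∂L/∂y' |_{x=5} = 0, i.e. y'(5) = 0.
Compute y'(x) = A k sinh(k x) + B k cosh(k x), so
    y'(5) = A k sinh(k·5) + B k cosh(k·5) = 0
    ⇒ B = −A tanh(k·5) = tanh(1·5).
Therefore the extremal is
    y(x) = −cosh(1 x) + tanh(1·5) sinh(1 x).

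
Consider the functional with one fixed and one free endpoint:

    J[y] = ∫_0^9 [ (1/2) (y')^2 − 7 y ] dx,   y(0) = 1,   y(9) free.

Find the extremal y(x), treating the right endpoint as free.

The Lagrangian L = (1/2) (y')^2 − 7 y gives
    ∂L/∂y = −7,   ∂L/∂y' = y'.
Euler-Lagrange: d/dx(y') − (−7) = 0, i.e. y'' + 7 = 0, so
    y(x) = −(7/2) x^2 + C1 x + C2.
Fixed left endpoint y(0) = 1 ⇒ C2 = 1.
The right endpoint x = 9 is free, so the natural (transversality) condition is ∂L/∂y' |_{x=9} = 0, i.e. y'(9) = 0.
Compute y'(x) = −7 x + C1, so y'(9) = −63 + C1 = 0 ⇒ C1 = 63.
Therefore the extremal is
    y(x) = −(7/2) x^2 + 63 x + 1.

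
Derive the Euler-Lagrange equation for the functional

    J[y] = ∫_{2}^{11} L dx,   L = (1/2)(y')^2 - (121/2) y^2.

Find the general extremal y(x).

The Lagrangian is L = (1/2)(y')^2 - (121/2) y^2.
∂L/∂y = -121y.
∂L/∂y' = y'.
The Euler-Lagrange equation d/dx(∂L/∂y') − ∂L/∂y = 0 becomes:
    y'' + 121 y = 0
General solution: y(x) = A sin(11x) + B cos(11x), where A and B are arbitrary constants fixed by the endpoint conditions.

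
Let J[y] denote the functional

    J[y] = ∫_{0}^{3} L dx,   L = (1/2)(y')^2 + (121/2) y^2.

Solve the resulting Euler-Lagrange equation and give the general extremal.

The Lagrangian is L = (1/2)(y')^2 + (121/2) y^2.
∂L/∂y = 121y.
∂L/∂y' = y'.
The Euler-Lagrange equation d/dx(∂L/∂y') − ∂L/∂y = 0 becomes:
    y'' - 121 y = 0
General solution: y(x) = A e^(11x) + B e^(-11x), where A and B are arbitrary constants fixed by the endpoint conditions.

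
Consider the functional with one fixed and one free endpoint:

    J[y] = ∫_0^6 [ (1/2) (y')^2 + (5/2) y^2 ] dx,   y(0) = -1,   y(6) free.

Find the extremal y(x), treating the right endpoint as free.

The Lagrangian L = (1/2) (y')^2 + (5/2) y^2 gives
    ∂L/∂y = 5 y,   ∂L/∂y' = y'.
Euler-Lagrange: y'' − 5 y = 0.
With k = sqrt(5), the general solution is
    y(x) = A cosh(sqrt(5) x) + B sinh(sqrt(5) x).
Fixed left endpoint y(0) = -1 ⇒ A = -1.
The right endpoint x = 6 is free, so the natural (transversality) condition is ∂L/∂y' |_{x=6} = 0, i.e. y'(6) = 0.
Compute y'(x) = A k sinh(k x) + B k cosh(k x), so
    y'(6) = A k sinh(k·6) + B k cosh(k·6) = 0
    ⇒ B = −A tanh(k·6) = tanh(sqrt(5)·6).
Therefore the extremal is
    y(x) = −cosh(sqrt(5) x) + tanh(sqrt(5)·6) sinh(sqrt(5) x).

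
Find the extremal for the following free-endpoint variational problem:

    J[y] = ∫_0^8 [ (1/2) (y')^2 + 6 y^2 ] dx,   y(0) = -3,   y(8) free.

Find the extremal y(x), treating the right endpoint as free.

The Lagrangian L = (1/2) (y')^2 + 6 y^2 gives
    ∂L/∂y = 12 y,   ∂L/∂y' = y'.
Euler-Lagrange: y'' − 12 y = 0.
With k = sqrt(12), the general solution is
    y(x) = A cosh(sqrt(12) x) + B sinh(sqrt(12) x).
Fixed left endpoint y(0) = -3 ⇒ A = -3.
The right endpoint x = 8 is free, so the natural (transversality) condition is ∂L/∂y' |_{x=8} = 0, i.e. y'(8) = 0.
Compute y'(x) = A k sinh(k x) + B k cosh(k x), so
    y'(8) = A k sinh(k·8) + B k cosh(k·8) = 0
    ⇒ B = −A tanh(k·8) = 3 tanh(sqrt(12)·8).
Therefore the extremal is
    y(x) = −3 cosh(sqrt(12) x) + 3 tanh(sqrt(12)·8) sinh(sqrt(12) x).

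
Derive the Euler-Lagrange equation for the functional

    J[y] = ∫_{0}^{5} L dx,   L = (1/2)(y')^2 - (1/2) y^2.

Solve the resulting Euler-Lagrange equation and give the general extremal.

The Lagrangian is L = (1/2)(y')^2 - (1/2) y^2.
∂L/∂y = -y.
∂L/∂y' = y'.
The Euler-Lagrange equation d/dx(∂L/∂y') − ∂L/∂y = 0 becomes:
    y'' + y = 0
General solution: y(x) = A sin(x) + B cos(x), where A and B are arbitrary constants fixed by the endpoint conditions.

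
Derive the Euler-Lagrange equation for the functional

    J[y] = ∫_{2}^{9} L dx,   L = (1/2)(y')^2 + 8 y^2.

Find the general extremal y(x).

The Lagrangian is L = (1/2)(y')^2 + 8 y^2.
∂L/∂y = 16y.
∂L/∂y' = y'.
The Euler-Lagrange equation d/dx(∂L/∂y') − ∂L/∂y = 0 becomes:
    y'' - 16 y = 0
General solution: y(x) = A e^(4x) + B e^(-4x), where A and B are arbitrary constants fixed by the endpoint conditions.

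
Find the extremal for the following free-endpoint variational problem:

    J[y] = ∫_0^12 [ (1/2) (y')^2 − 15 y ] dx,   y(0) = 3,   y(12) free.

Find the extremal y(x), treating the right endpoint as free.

The Lagrangian L = (1/2) (y')^2 − 15 y gives
    ∂L/∂y = −15,   ∂L/∂y' = y'.
Euler-Lagrange: d/dx(y') − (−15) = 0, i.e. y'' + 15 = 0, so
    y(x) = −(15/2) x^2 + C1 x + C2.
Fixed left endpoint y(0) = 3 ⇒ C2 = 3.
The right endpoint x = 12 is free, so the natural (transversality) condition is ∂L/∂y' |_{x=12} = 0, i.e. y'(12) = 0.
Compute y'(x) = −15 x + C1, so y'(12) = −180 + C1 = 0 ⇒ C1 = 180.
Therefore the extremal is
    y(x) = −(15/2) x^2 + 180 x + 3.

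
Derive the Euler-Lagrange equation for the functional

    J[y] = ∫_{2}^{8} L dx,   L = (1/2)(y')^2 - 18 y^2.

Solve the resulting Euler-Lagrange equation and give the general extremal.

The Lagrangian is L = (1/2)(y')^2 - 18 y^2.
∂L/∂y = -36y.
∂L/∂y' = y'.
The Euler-Lagrange equation d/dx(∂L/∂y') − ∂L/∂y = 0 becomes:
    y'' + 36 y = 0
General solution: y(x) = A sin(6x) + B cos(6x), where A and B are arbitrary constants fixed by the endpoint conditions.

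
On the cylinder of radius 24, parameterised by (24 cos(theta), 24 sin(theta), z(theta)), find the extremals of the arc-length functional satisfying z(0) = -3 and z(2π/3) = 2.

Parameterise the cylinder of radius R = 24 as
    r(θ) = (24 cos θ, 24 sin θ, z(θ)).
The arc-length element is
    ds = sqrt(576 + (dz/dθ)^2) dθ,
so the Lagrangian is L = sqrt(576 + z'^2).
L depends on z' only, not on z or θ, so ∂L/∂z = 0 and
    ∂L/∂z' = z' / sqrt(576 + z'^2).
The Euler-Lagrange equation gives
    d/dθ( z' / sqrt(576 + z'^2) ) = 0,
so z' is constant. Integrating once:
    z(θ) = a θ + b,
a helix on the cylinder (a straight line when the cylinder is unrolled). The constants a, b are determined by the endpoint conditions.
With endpoint conditions z(0) = -3 and z(2π/3) = 2: from z(0) = b we get b = -3, and a·2π/3 + -3 = 2 gives a = 15/(2π), so
    z(θ) = (15/(2π)) θ − 3.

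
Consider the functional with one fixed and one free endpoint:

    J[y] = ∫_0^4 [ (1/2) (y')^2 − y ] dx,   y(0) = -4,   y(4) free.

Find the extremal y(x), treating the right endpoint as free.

The Lagrangian L = (1/2) (y')^2 − y gives
    ∂L/∂y = −1,   ∂L/∂y' = y'.
Euler-Lagrange: d/dx(y') − (−1) = 0, i.e. y'' + 1 = 0, so
    y(x) = −(1/2) x^2 + C1 x + C2.
Fixed left endpoint y(0) = -4 ⇒ C2 = -4.
The right endpoint x = 4 is free, so the natural (transversality) condition is ∂L/∂y' |_{x=4} = 0, i.e. y'(4) = 0.
Compute y'(x) = −1 x + C1, so y'(4) = −4 + C1 = 0 ⇒ C1 = 4.
Therefore the extremal is
    y(x) = −x^2/2 + 4 x − 4.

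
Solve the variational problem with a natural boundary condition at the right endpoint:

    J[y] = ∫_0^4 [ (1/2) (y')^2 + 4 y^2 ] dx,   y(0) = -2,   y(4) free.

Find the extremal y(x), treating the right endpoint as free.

The Lagrangian L = (1/2) (y')^2 + 4 y^2 gives
    ∂L/∂y = 8 y,   ∂L/∂y' = y'.
Euler-Lagrange: y'' − 8 y = 0.
With k = sqrt(8), the general solution is
    y(x) = A cosh(sqrt(8) x) + B sinh(sqrt(8) x).
Fixed left endpoint y(0) = -2 ⇒ A = -2.
The right endpoint x = 4 is free, so the natural (transversality) condition is ∂L/∂y' |_{x=4} = 0, i.e. y'(4) = 0.
Compute y'(x) = A k sinh(k x) + B k cosh(k x), so
    y'(4) = A k sinh(k·4) + B k cosh(k·4) = 0
    ⇒ B = −A tanh(k·4) = 2 tanh(sqrt(8)·4).
Therefore the extremal is
    y(x) = −2 cosh(sqrt(8) x) + 2 tanh(sqrt(8)·4) sinh(sqrt(8) x).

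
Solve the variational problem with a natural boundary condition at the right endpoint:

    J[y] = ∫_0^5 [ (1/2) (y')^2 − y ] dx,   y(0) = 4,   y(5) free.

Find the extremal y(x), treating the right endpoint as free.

The Lagrangian L = (1/2) (y')^2 − y gives
    ∂L/∂y = −1,   ∂L/∂y' = y'.
Euler-Lagrange: d/dx(y') − (−1) = 0, i.e. y'' + 1 = 0, so
    y(x) = −(1/2) x^2 + C1 x + C2.
Fixed left endpoint y(0) = 4 ⇒ C2 = 4.
The right endpoint x = 5 is free, so the natural (transversality) condition is ∂L/∂y' |_{x=5} = 0, i.e. y'(5) = 0.
Compute y'(x) = −1 x + C1, so y'(5) = −5 + C1 = 0 ⇒ C1 = 5.
Therefore the extremal is
    y(x) = −x^2/2 + 5 x + 4.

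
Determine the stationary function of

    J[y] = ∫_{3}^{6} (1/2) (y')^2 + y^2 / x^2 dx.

The Lagrangian is L = (1/2) (y')^2 + y^2 / x^2.
Compute ∂L/∂y = 2y/x^2, ∂L/∂y' = y'.
The Euler-Lagrange equation d/dx(∂L/∂y') − ∂L/∂y = 0 reduces to
    y'' − 2/x^2 · y = 0  (x > 0).
Its general solution is
    y(x) = A x^2 + B / x,
with A, B fixed by the endpoint conditions.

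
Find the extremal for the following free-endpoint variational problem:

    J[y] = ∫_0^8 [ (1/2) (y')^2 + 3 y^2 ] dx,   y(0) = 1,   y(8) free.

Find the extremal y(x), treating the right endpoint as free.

The Lagrangian L = (1/2) (y')^2 + 3 y^2 gives
    ∂L/∂y = 6 y,   ∂L/∂y' = y'.
Euler-Lagrange: y'' − 6 y = 0.
With k = sqrt(6), the general solution is
    y(x) = A cosh(sqrt(6) x) + B sinh(sqrt(6) x).
Fixed left endpoint y(0) = 1 ⇒ A = 1.
The right endpoint x = 8 is free, so the natural (transversality) condition is ∂L/∂y' |_{x=8} = 0, i.e. y'(8) = 0.
Compute y'(x) = A k sinh(k x) + B k cosh(k x), so
    y'(8) = A k sinh(k·8) + B k cosh(k·8) = 0
    ⇒ B = −A tanh(k·8) = − tanh(sqrt(6)·8).
Therefore the extremal is
    y(x) = cosh(sqrt(6) x) − tanh(sqrt(6)·8) sinh(sqrt(6) x).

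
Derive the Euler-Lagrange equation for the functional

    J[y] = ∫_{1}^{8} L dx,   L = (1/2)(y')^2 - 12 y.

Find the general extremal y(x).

The Lagrangian is L = (1/2)(y')^2 - 12 y.
∂L/∂y = -12.
∂L/∂y' = y'.
The Euler-Lagrange equation d/dx(∂L/∂y') − ∂L/∂y = 0 becomes:
    y'' + 12 = 0
General solution: y(x) = -6 x^2 + A x + B, where A and B are arbitrary constants fixed by the endpoint conditions.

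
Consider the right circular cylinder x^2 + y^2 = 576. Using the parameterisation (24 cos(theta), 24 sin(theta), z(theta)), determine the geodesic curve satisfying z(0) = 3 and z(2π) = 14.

Parameterise the cylinder of radius R = 24 as
    r(θ) = (24 cos θ, 24 sin θ, z(θ)).
The arc-length element is
    ds = sqrt(576 + (dz/dθ)^2) dθ,
so the Lagrangian is L = sqrt(576 + z'^2).
L depends on z' only, not on z or θ, so ∂L/∂z = 0 and
    ∂L/∂z' = z' / sqrt(576 + z'^2).
The Euler-Lagrange equation gives
    d/dθ( z' / sqrt(576 + z'^2) ) = 0,
so z' is constant. Integrating once:
    z(θ) = a θ + b,
a helix on the cylinder (a straight line when the cylinder is unrolled). The constants a, b are determined by the endpoint conditions.
With endpoint conditions z(0) = 3 and z(2π) = 14: from z(0) = b we get b = 3, and a·2π + 3 = 14 gives a = 11/(2π), so
    z(θ) = (11/(2π)) θ + 3.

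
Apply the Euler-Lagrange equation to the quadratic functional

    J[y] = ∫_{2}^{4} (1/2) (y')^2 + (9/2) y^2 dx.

The Lagrangian is L = (1/2) (y')^2 + (9/2) y^2.
Compute ∂L/∂y = 9y, ∂L/∂y' = y'.
The Euler-Lagrange equation d/dx(∂L/∂y') − ∂L/∂y = 0 reduces to
    y'' − 9 y = 0.
Its general solution is
    y(x) = A e^(3x) + B e^(−3x),
with A, B fixed by the endpoint conditions.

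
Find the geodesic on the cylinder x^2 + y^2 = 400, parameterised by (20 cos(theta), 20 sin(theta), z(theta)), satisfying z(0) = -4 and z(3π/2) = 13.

Parameterise the cylinder of radius R = 20 as
    r(θ) = (20 cos θ, 20 sin θ, z(θ)).
The arc-length element is
    ds = sqrt(400 + (dz/dθ)^2) dθ,
so the Lagrangian is L = sqrt(400 + z'^2).
L depends on z' only, not on z or θ, so ∂L/∂z = 0 and
    ∂L/∂z' = z' / sqrt(400 + z'^2).
The Euler-Lagrange equation gives
    d/dθ( z' / sqrt(400 + z'^2) ) = 0,
so z' is constant. Integrating once:
    z(θ) = a θ + b,
a helix on the cylinder (a straight line when the cylinder is unrolled). The constants a, b are determined by the endpoint conditions.
With endpoint conditions z(0) = -4 and z(3π/2) = 13: from z(0) = b we get b = -4, and a·3π/2 + -4 = 13 gives a = 34/(3π), so
    z(θ) = (34/(3π)) θ − 4.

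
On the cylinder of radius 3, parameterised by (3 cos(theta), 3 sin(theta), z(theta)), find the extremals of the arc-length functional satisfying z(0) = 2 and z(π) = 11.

Parameterise the cylinder of radius R = 3 as
    r(θ) = (3 cos θ, 3 sin θ, z(θ)).
The arc-length element is
    ds = sqrt(9 + (dz/dθ)^2) dθ,
so the Lagrangian is L = sqrt(9 + z'^2).
L depends on z' only, not on z or θ, so ∂L/∂z = 0 and
    ∂L/∂z' = z' / sqrt(9 + z'^2).
The Euler-Lagrange equation gives
    d/dθ( z' / sqrt(9 + z'^2) ) = 0,
so z' is constant. Integrating once:
    z(θ) = a θ + b,
a helix on the cylinder (a straight line when the cylinder is unrolled). The constants a, b are determined by the endpoint conditions.
With endpoint conditions z(0) = 2 and z(π) = 11: from z(0) = b we get b = 2, and a·π + 2 = 11 gives a = 9/π, so
    z(θ) = (9/π) θ + 2.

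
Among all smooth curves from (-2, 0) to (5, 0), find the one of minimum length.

Arc-length functional: J[y] = ∫ sqrt(1 + (y')^2) dx.
Lagrangian L = sqrt(1 + (y')^2) has no explicit y dependence, so ∂L/∂y = 0 and the Euler-Lagrange equation gives
    d/dx( y' / sqrt(1 + (y')^2) ) = 0  ⇒  y' / sqrt(1 + (y')^2) = const.
Hence y' is constant, so y(x) is affine.
Fitting the endpoints (-2, 0) and (5, 0):
    slope m = (0 − 0) / (5 − (-2)) = 0,
    intercept c = 0 − m·(-2) = 0.
Extremal: y(x) = 0.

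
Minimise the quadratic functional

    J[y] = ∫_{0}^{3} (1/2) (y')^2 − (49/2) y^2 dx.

The Lagrangian is L = (1/2) (y')^2 − (49/2) y^2.
Compute ∂L/∂y = -49y, ∂L/∂y' = y'.
The Euler-Lagrange equation d/dx(∂L/∂y') − ∂L/∂y = 0 reduces to
    y'' + 49 y = 0.
Its general solution is
    y(x) = A sin(7x) + B cos(7x),
with A, B fixed by the endpoint conditions.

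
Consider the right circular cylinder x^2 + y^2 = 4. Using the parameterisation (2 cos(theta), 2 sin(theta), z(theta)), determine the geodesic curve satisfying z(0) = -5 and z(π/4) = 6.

Parameterise the cylinder of radius R = 2 as
    r(θ) = (2 cos θ, 2 sin θ, z(θ)).
The arc-length element is
    ds = sqrt(4 + (dz/dθ)^2) dθ,
so the Lagrangian is L = sqrt(4 + z'^2).
L depends on z' only, not on z or θ, so ∂L/∂z = 0 and
    ∂L/∂z' = z' / sqrt(4 + z'^2).
The Euler-Lagrange equation gives
    d/dθ( z' / sqrt(4 + z'^2) ) = 0,
so z' is constant. Integrating once:
    z(θ) = a θ + b,
a helix on the cylinder (a straight line when the cylinder is unrolled). The constants a, b are determined by the endpoint conditions.
With endpoint conditions z(0) = -5 and z(π/4) = 6: from z(0) = b we get b = -5, and a·π/4 + -5 = 6 gives a = 44/π, so
    z(θ) = (44/π) θ − 5.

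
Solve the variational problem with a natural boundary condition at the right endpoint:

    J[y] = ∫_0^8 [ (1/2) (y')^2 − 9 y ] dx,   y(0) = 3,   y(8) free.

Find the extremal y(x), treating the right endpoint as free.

The Lagrangian L = (1/2) (y')^2 − 9 y gives
    ∂L/∂y = −9,   ∂L/∂y' = y'.
Euler-Lagrange: d/dx(y') − (−9) = 0, i.e. y'' + 9 = 0, so
    y(x) = −(9/2) x^2 + C1 x + C2.
Fixed left endpoint y(0) = 3 ⇒ C2 = 3.
The right endpoint x = 8 is free, so the natural (transversality) condition is ∂L/∂y' |_{x=8} = 0, i.e. y'(8) = 0.
Compute y'(x) = −9 x + C1, so y'(8) = −72 + C1 = 0 ⇒ C1 = 72.
Therefore the extremal is
    y(x) = −(9/2) x^2 + 72 x + 3.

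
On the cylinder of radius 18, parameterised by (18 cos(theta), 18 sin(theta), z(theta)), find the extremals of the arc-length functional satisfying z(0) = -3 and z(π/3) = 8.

Parameterise the cylinder of radius R = 18 as
    r(θ) = (18 cos θ, 18 sin θ, z(θ)).
The arc-length element is
    ds = sqrt(324 + (dz/dθ)^2) dθ,
so the Lagrangian is L = sqrt(324 + z'^2).
L depends on z' only, not on z or θ, so ∂L/∂z = 0 and
    ∂L/∂z' = z' / sqrt(324 + z'^2).
The Euler-Lagrange equation gives
    d/dθ( z' / sqrt(324 + z'^2) ) = 0,
so z' is constant. Integrating once:
    z(θ) = a θ + b,
a helix on the cylinder (a straight line when the cylinder is unrolled). The constants a, b are determined by the endpoint conditions.
With endpoint conditions z(0) = -3 and z(π/3) = 8: from z(0) = b we get b = -3, and a·π/3 + -3 = 8 gives a = 33/π, so
    z(θ) = (33/π) θ − 3.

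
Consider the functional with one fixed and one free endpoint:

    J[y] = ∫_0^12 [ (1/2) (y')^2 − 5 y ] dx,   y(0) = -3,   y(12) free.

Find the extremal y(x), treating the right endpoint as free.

The Lagrangian L = (1/2) (y')^2 − 5 y gives
    ∂L/∂y = −5,   ∂L/∂y' = y'.
Euler-Lagrange: d/dx(y') − (−5) = 0, i.e. y'' + 5 = 0, so
    y(x) = −(5/2) x^2 + C1 x + C2.
Fixed left endpoint y(0) = -3 ⇒ C2 = -3.
The right endpoint x = 12 is free, so the natural (transversality) condition is ∂L/∂y' |_{x=12} = 0, i.e. y'(12) = 0.
Compute y'(x) = −5 x + C1, so y'(12) = −60 + C1 = 0 ⇒ C1 = 60.
Therefore the extremal is
    y(x) = −(5/2) x^2 + 60 x − 3.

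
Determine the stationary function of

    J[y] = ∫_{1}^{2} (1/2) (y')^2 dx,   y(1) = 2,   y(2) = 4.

The Lagrangian is L = (1/2) (y')^2.
Compute ∂L/∂y = 0, ∂L/∂y' = y'.
The Euler-Lagrange equation d/dx(∂L/∂y') − ∂L/∂y = 0 reduces to
    y'' = 0.
Its general solution is
    y(x) = A x + B,
with A, B fixed by the endpoint conditions.
Applying the endpoint conditions y(1) = 2 and y(2) = 4: solve A·1 + B = 2 and A·2 + B = 4. Subtracting gives A(2 − 1) = 4 − 2, so A = 2, and B = 2 − A·1 = 0. Therefore
    y(x) = 2 x.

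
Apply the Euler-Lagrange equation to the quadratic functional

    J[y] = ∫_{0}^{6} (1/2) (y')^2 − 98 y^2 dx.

The Lagrangian is L = (1/2) (y')^2 − 98 y^2.
Compute ∂L/∂y = -196y, ∂L/∂y' = y'.
The Euler-Lagrange equation d/dx(∂L/∂y') − ∂L/∂y = 0 reduces to
    y'' + 196 y = 0.
Its general solution is
    y(x) = A sin(14x) + B cos(14x),
with A, B fixed by the endpoint conditions.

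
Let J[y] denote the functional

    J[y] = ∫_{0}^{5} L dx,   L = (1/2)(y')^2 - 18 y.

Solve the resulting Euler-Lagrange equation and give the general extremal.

The Lagrangian is L = (1/2)(y')^2 - 18 y.
∂L/∂y = -18.
∂L/∂y' = y'.
The Euler-Lagrange equation d/dx(∂L/∂y') − ∂L/∂y = 0 becomes:
    y'' + 18 = 0
General solution: y(x) = -9 x^2 + A x + B, where A and B are arbitrary constants fixed by the endpoint conditions.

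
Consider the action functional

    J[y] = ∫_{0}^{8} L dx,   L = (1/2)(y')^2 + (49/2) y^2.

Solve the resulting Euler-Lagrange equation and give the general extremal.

The Lagrangian is L = (1/2)(y')^2 + (49/2) y^2.
∂L/∂y = 49y.
∂L/∂y' = y'.
The Euler-Lagrange equation d/dx(∂L/∂y') − ∂L/∂y = 0 becomes:
    y'' - 49 y = 0
General solution: y(x) = A e^(7x) + B e^(-7x), where A and B are arbitrary constants fixed by the endpoint conditions.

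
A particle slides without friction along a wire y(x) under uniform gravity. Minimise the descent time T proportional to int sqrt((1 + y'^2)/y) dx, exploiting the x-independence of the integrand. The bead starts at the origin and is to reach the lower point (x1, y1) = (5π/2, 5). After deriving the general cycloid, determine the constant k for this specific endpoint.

The Lagrangian L = sqrt((1 + y'^2) / y) has no explicit x dependence, so the Beltrami identity applies:
    L − y' ∂L/∂y' = C.
Compute ∂L/∂y' = y' / sqrt(y (1 + y'^2)).
Substitute:
    sqrt((1 + y'^2)/y) − y'·y' / sqrt(y (1 + y'^2))
    = (1 + y'^2) / sqrt(y (1 + y'^2)) − y'^2 / sqrt(y (1 + y'^2))
    = 1 / sqrt(y (1 + y'^2)) = C.
Squaring and rearranging gives the first integral
    y (1 + y'^2) = 1/C^2 =: k   (constant).
Solving this first-order ODE by the substitution
    y = (k/2)(1 − cos θ)
yields the cycloid parameterisation
    x(θ) = (k/2)(θ − sin θ),   y(θ) = (k/2)(1 − cos θ).
The constant k is fixed by the endpoint condition.
Now fit the given lower endpoint (x1, y1) = (5π/2, 5). At the bottom of the first arch (θ = π), the parametric equations give
    y(π) = (k/2)(1 − cos π) = k,
    x(π) = (k/2)(π − sin π) = kπ/2.
Matching y(π) = 5 gives k = 5, consistent with x(π) = 5π/2. Therefore the specific cycloid is
    x(θ) = (5/2)(θ − sin θ),   y(θ) = (5/2)(1 − cos θ).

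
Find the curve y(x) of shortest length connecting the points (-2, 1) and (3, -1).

Arc-length functional: J[y] = ∫ sqrt(1 + (y')^2) dx.
Lagrangian L = sqrt(1 + (y')^2) has no explicit y dependence, so ∂L/∂y = 0 and the Euler-Lagrange equation gives
    d/dx( y' / sqrt(1 + (y')^2) ) = 0  ⇒  y' / sqrt(1 + (y')^2) = const.
Hence y' is constant, so y(x) is affine.
Fitting the endpoints (-2, 1) and (3, -1):
    slope m = ((-1) − 1) / (3 − (-2)) = -2/5,
    intercept c = 1 − m·(-2) = 1/5.
Extremal: y(x) = (-2/5) x + 1/5.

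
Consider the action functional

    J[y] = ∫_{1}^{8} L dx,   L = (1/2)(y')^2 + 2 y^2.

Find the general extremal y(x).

The Lagrangian is L = (1/2)(y')^2 + 2 y^2.
∂L/∂y = 4y.
∂L/∂y' = y'.
The Euler-Lagrange equation d/dx(∂L/∂y') − ∂L/∂y = 0 becomes:
    y'' - 4 y = 0
General solution: y(x) = A e^(2x) + B e^(-2x), where A and B are arbitrary constants fixed by the endpoint conditions.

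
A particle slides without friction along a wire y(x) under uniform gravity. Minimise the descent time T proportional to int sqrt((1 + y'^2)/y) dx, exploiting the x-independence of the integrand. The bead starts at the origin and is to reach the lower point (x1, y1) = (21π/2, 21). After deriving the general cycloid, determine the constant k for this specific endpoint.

The Lagrangian L = sqrt((1 + y'^2) / y) has no explicit x dependence, so the Beltrami identity applies:
    L − y' ∂L/∂y' = C.
Compute ∂L/∂y' = y' / sqrt(y (1 + y'^2)).
Substitute:
    sqrt((1 + y'^2)/y) − y'·y' / sqrt(y (1 + y'^2))
    = (1 + y'^2) / sqrt(y (1 + y'^2)) − y'^2 / sqrt(y (1 + y'^2))
    = 1 / sqrt(y (1 + y'^2)) = C.
Squaring and rearranging gives the first integral
    y (1 + y'^2) = 1/C^2 =: k   (constant).
Solving this first-order ODE by the substitution
    y = (k/2)(1 − cos θ)
yields the cycloid parameterisation
    x(θ) = (k/2)(θ − sin θ),   y(θ) = (k/2)(1 − cos θ).
The constant k is fixed by the endpoint condition.
Now fit the given lower endpoint (x1, y1) = (21π/2, 21). At the bottom of the first arch (θ = π), the parametric equations give
    y(π) = (k/2)(1 − cos π) = k,
    x(π) = (k/2)(π − sin π) = kπ/2.
Matching y(π) = 21 gives k = 21, consistent with x(π) = 21π/2. Therefore the specific cycloid is
    x(θ) = (21/2)(θ − sin θ),   y(θ) = (21/2)(1 − cos θ).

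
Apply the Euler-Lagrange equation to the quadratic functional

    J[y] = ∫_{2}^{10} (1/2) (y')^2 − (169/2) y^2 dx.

The Lagrangian is L = (1/2) (y')^2 − (169/2) y^2.
Compute ∂L/∂y = -169y, ∂L/∂y' = y'.
The Euler-Lagrange equation d/dx(∂L/∂y') − ∂L/∂y = 0 reduces to
    y'' + 169 y = 0.
Its general solution is
    y(x) = A sin(13x) + B cos(13x),
with A, B fixed by the endpoint conditions.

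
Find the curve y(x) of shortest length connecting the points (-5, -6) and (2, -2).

Arc-length functional: J[y] = ∫ sqrt(1 + (y')^2) dx.
Lagrangian L = sqrt(1 + (y')^2) has no explicit y dependence, so ∂L/∂y = 0 and the Euler-Lagrange equation gives
    d/dx( y' / sqrt(1 + (y')^2) ) = 0  ⇒  y' / sqrt(1 + (y')^2) = const.
Hence y' is constant, so y(x) is affine.
Fitting the endpoints (-5, -6) and (2, -2):
    slope m = ((-2) − (-6)) / (2 − (-5)) = 4/7,
    intercept c = (-6) − m·(-5) = -22/7.
Extremal: y(x) = (4/7) x - 22/7.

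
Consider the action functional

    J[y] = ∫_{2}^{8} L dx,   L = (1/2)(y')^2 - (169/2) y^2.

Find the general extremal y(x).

The Lagrangian is L = (1/2)(y')^2 - (169/2) y^2.
∂L/∂y = -169y.
∂L/∂y' = y'.
The Euler-Lagrange equation d/dx(∂L/∂y') − ∂L/∂y = 0 becomes:
    y'' + 169 y = 0
General solution: y(x) = A sin(13x) + B cos(13x), where A and B are arbitrary constants fixed by the endpoint conditions.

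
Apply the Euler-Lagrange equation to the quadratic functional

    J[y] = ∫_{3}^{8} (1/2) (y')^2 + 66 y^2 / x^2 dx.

The Lagrangian is L = (1/2) (y')^2 + 66 y^2 / x^2.
Compute ∂L/∂y = 132y/x^2, ∂L/∂y' = y'.
The Euler-Lagrange equation d/dx(∂L/∂y') − ∂L/∂y = 0 reduces to
    y'' − 132/x^2 · y = 0  (x > 0).
Its general solution is
    y(x) = A x^12 + B x^(-11),
with A, B fixed by the endpoint conditions.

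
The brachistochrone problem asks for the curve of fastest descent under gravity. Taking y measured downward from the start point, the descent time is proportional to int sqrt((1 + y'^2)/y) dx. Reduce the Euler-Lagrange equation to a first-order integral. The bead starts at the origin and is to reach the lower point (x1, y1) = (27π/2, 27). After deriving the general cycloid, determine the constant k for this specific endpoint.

The Lagrangian L = sqrt((1 + y'^2) / y) has no explicit x dependence, so the Beltrami identity applies:
    L − y' ∂L/∂y' = C.
Compute ∂L/∂y' = y' / sqrt(y (1 + y'^2)).
Substitute:
    sqrt((1 + y'^2)/y) − y'·y' / sqrt(y (1 + y'^2))
    = (1 + y'^2) / sqrt(y (1 + y'^2)) − y'^2 / sqrt(y (1 + y'^2))
    = 1 / sqrt(y (1 + y'^2)) = C.
Squaring and rearranging gives the first integral
    y (1 + y'^2) = 1/C^2 =: k   (constant).
Solving this first-order ODE by the substitution
    y = (k/2)(1 − cos θ)
yields the cycloid parameterisation
    x(θ) = (k/2)(θ − sin θ),   y(θ) = (k/2)(1 − cos θ).
The constant k is fixed by the endpoint condition.
Now fit the given lower endpoint (x1, y1) = (27π/2, 27). At the bottom of the first arch (θ = π), the parametric equations give
    y(π) = (k/2)(1 − cos π) = k,
    x(π) = (k/2)(π − sin π) = kπ/2.
Matching y(π) = 27 gives k = 27, consistent with x(π) = 27π/2. Therefore the specific cycloid is
    x(θ) = (27/2)(θ − sin θ),   y(θ) = (27/2)(1 − cos θ).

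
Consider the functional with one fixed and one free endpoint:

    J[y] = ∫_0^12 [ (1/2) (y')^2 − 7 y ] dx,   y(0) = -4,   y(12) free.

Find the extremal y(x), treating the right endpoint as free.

The Lagrangian L = (1/2) (y')^2 − 7 y gives
    ∂L/∂y = −7,   ∂L/∂y' = y'.
Euler-Lagrange: d/dx(y') − (−7) = 0, i.e. y'' + 7 = 0, so
    y(x) = −(7/2) x^2 + C1 x + C2.
Fixed left endpoint y(0) = -4 ⇒ C2 = -4.
The right endpoint x = 12 is free, so the natural (transversality) condition is ∂L/∂y' |_{x=12} = 0, i.e. y'(12) = 0.
Compute y'(x) = −7 x + C1, so y'(12) = −84 + C1 = 0 ⇒ C1 = 84.
Therefore the extremal is
    y(x) = −(7/2) x^2 + 84 x − 4.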